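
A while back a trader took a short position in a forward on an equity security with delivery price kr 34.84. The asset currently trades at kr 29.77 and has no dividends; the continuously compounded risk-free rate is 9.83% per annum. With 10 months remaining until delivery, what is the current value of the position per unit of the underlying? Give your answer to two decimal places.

Current fair forward for the remaining 10 months: F = S·e^(r·T), r = 0.0983
F = 29.77 · e^(0.0983 × 10/12) = 29.77 × 1.085365 = 32.3113
Value of long forward = (F − K)·e^(−rT) = (32.3113 − 34.84) · e^(−0.0983·10/12)
= -2.5287 × 0.921349 = -2.33
Short position value = −(long value) = kr 2.33

kr 2.33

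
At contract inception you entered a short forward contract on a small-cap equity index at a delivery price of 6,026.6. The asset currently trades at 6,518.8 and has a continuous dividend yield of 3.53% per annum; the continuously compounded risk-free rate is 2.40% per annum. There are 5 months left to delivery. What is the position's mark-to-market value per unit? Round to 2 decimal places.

-456.99

Current fair forward for the remaining 5 months: F = S·e^((r − q)·T), (r − q) = 0.0240 − 0.0353 = -0.0113
F = 6518.8 · e^(-0.0113 × 5/12) = 6518.8 × 0.99530273 = 6488.1794
Value of long forward = (F − K)·e^(−rT) = (6488.1794 − 6026.6) · e^(−0.0240·5/12)
= 461.5794 × 0.99004983 = 456.99
Short position value = −(long value) = -456.99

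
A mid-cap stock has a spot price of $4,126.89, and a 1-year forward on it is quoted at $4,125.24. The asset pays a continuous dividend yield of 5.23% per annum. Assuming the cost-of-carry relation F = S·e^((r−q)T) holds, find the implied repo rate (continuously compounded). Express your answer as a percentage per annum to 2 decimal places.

From F = S·e^((r−q)T): (r − q) = ln(F/S)/T
ln(4125.24/4126.89) = ln(0.999600) = -0.000400
(r − q) = -0.000400 / (1) = -0.000400
r = ln(F/S)/T + q = -0.000400 + 0.0523 = 0.051900
r = 5.19%

5.19%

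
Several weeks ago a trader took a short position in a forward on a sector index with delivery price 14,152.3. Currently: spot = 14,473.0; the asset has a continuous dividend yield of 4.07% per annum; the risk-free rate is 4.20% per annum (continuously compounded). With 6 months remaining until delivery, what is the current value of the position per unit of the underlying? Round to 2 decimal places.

-323.25

Current fair forward for the remaining 6 months: F = S·e^((r − q)·T), (r − q) = 0.0420 − 0.0407 = 0.0013
F = 14473.0 · e^(0.0013 × 6/12) = 14473.0 × 1.00065021 = 14482.4105
Value of long forward = (F − K)·e^(−rT) = (14482.4105 − 14152.3) · e^(−0.0420·6/12)
= 330.1105 × 0.97921896 = 323.25
Short position value = −(long value) = -323.25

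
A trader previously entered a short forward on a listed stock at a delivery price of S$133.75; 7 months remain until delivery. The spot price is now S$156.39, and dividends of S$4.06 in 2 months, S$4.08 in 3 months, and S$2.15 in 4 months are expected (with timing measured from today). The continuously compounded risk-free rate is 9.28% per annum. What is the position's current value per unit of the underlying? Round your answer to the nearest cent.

-S$19.62

PV(remaining dividends) I = 4.06·e^(−0.0928·2/12) + 4.08·e^(−0.0928·3/12) + 2.15·e^(−0.0928·4/12) = 10.0686
Current forward F = (S − I)·e^(rT) = (156.39 − 10.0686)·e^(0.0928·7/12) = 146.3214 × 1.055625 = 154.4605
Value (long) = (F − K)·e^(−rT) = (154.4605 − 133.75) × 0.947306 = 19.6192
Short position value = −(long value) = -S$19.62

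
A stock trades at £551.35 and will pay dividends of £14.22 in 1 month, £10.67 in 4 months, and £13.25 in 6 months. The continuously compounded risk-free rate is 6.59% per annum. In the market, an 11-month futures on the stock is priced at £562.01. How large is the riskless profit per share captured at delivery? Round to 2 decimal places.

£16.06 per share

PV(dividends) I = 14.22·e^(−0.0659·1/12) + 10.67·e^(−0.0659·4/12) + 13.25·e^(−0.0659·6/12) = 37.4008
Fair futures F* = (S − I)·e^(rT) = (551.35 − 37.4008)·e^0.060408 = 513.9492 × 1.062270 = 545.9528
Market £562.01 > fair 545.9528: forward overpriced → cash-and-carry (borrow at r, buy the stock and collect the dividends, short the forward).
Profit at T = |F_mkt − F*| = |562.01 − 545.9528| = £16.06 per share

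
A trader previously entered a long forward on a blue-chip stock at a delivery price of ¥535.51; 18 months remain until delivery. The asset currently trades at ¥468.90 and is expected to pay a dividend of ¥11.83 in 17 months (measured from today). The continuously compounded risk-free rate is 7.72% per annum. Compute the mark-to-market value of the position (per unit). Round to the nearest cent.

PV(remaining dividends) I = 11.83·e^(−0.0772·17/12) = 10.6044
Current forward F = (S − I)·e^(rT) = (468.90 − 10.6044)·e^(0.0772·18/12) = 458.2956 × 1.122771 = 514.5610
Value (long) = (F − K)·e^(−rT) = (514.5610 − 535.51) × 0.890653 = -18.6583
Value = -¥18.66

-¥18.66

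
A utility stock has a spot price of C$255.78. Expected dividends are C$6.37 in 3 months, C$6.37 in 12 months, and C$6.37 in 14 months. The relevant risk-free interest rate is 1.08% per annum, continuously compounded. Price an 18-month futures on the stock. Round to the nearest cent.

C$240.70

PV(dividends) I = 6.37·e^(−0.0108·3/12) + 6.37·e^(−0.0108·12/12) + 6.37·e^(−0.0108·14/12)
I = 6.3528 + 6.3016 + 6.2902 = 18.9446
F = (S − I)·e^(rT) = (255.78 − 18.9446) · e^(0.0108·18/12)
= 236.8354 · e^0.016200 = 236.8354 × 1.016332 = C$240.70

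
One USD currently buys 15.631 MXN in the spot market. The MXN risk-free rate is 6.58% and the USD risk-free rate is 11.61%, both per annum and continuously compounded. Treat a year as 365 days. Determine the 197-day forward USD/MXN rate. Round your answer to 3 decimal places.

F = S·e^((r_MXN − r_USD)T) = 15.631 · e^((0.0658 − 0.1161) × 197/365)
= 15.631 · e^-0.027148 = 15.631 × 0.973217
F = 15.212 MXN per USD

15.212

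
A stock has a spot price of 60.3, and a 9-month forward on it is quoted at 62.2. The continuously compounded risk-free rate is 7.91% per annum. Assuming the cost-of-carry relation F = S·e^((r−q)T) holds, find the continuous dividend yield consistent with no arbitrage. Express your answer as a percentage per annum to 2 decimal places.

3.77%

From F = S·e^((r−q)T): (r − q) = ln(F/S)/T
ln(62.2/60.3) = ln(1.031509) = 0.031023
(r − q) = 0.031023 / (9/12) = 0.041364
q = r − ln(F/S)/T = 0.0791 − 0.041364 = 0.037736
q = 3.77%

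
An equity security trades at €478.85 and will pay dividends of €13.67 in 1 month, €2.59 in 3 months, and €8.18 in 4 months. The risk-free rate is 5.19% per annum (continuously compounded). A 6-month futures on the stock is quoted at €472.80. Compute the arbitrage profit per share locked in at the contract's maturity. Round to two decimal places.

PV(dividends) I = 13.67·e^(−0.0519·1/12) + 2.59·e^(−0.0519·3/12) + 8.18·e^(−0.0519·4/12) = 24.2073
Fair futures F* = (S − I)·e^(rT) = (478.85 − 24.2073)·e^0.025950 = 454.6427 × 1.026290 = 466.5953
Market €472.80 > fair 466.5953: forward overpriced → cash-and-carry (borrow at r, buy the stock and collect the dividends, short the forward).
Profit at T = |F_mkt − F*| = |472.80 − 466.5953| = €6.20 per share

€6.20 per share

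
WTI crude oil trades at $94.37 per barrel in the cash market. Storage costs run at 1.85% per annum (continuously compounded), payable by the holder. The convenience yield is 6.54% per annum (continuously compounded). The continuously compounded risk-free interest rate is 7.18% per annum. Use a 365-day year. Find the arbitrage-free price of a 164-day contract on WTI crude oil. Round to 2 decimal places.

Net carry = r + u − y = 0.0718 + 0.0185 − 0.0654 = 0.0249
F = S·e^((r+u−y)T) = 94.37 · e^(0.0249 × 164/365) = 94.37 · e^0.011188
= 94.37 × 1.011251 = $95.43 per barrel

$95.43 per barrel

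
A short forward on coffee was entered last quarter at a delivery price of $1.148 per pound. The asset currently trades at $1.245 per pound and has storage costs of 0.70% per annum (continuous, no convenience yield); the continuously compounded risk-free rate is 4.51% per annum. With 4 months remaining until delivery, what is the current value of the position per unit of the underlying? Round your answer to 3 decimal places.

-$0.117 per pound

Current fair forward for the remaining 4 months: F = S·e^((r + u)·T), (r + u) = 0.0451 + 0.0070 = 0.0521
F = 1.245 · e^(0.0521 × 4/12) = 1.245 × 1.017518 = 1.2668
Value of long forward = (F − K)·e^(−rT) = (1.2668 − 1.148) · e^(−0.0451·4/12)
= 0.1188 × 0.985079 = 0.117
Short position value = −(long value) = -$0.117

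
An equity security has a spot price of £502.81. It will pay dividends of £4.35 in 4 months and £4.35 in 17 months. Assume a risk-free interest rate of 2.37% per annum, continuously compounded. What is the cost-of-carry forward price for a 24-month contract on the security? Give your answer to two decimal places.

PV(dividends) I = 4.35·e^(−0.0237·4/12) + 4.35·e^(−0.0237·17/12)
I = 4.3158 + 4.2064 = 8.5222
F = (S − I)·e^(rT) = (502.81 − 8.5222) · e^(0.0237·24/12)
= 494.2878 · e^0.047400 = 494.2878 × 1.048541 = £518.28

£518.28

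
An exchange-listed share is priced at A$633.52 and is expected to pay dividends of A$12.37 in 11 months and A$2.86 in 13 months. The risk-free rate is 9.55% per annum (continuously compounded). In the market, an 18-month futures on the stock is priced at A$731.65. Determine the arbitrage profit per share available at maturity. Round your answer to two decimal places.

PV(dividends) I = 12.37·e^(−0.0955·11/12) + 2.86·e^(−0.0955·13/12) = 13.9121
Fair futures F* = (S − I)·e^(rT) = (633.52 − 13.9121)·e^0.143250 = 619.6079 × 1.154018 = 715.0387
Market A$731.65 > fair 715.0387: forward overpriced → cash-and-carry (borrow at r, buy the stock and collect the dividends, short the forward).
Profit at T = |F_mkt − F*| = |731.65 − 715.0387| = A$16.61 per share

A$16.61 per share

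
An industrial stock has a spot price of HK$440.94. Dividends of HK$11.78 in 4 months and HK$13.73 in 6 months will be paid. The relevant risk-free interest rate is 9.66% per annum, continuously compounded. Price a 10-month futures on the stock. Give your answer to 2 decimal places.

HK$451.36

PV(dividends) I = 11.78·e^(−0.0966·4/12) + 13.73·e^(−0.0966·6/12)
I = 11.4067 + 13.0826 = 24.4893
F = (S − I)·e^(rT) = (440.94 − 24.4893) · e^(0.0966·10/12)
= 416.4507 · e^0.080500 = 416.4507 × 1.083829 = HK$451.36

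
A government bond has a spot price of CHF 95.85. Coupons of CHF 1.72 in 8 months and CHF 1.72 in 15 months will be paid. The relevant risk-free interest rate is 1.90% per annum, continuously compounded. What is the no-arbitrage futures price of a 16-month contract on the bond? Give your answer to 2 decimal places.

CHF 94.84

PV(coupons) I = 1.72·e^(−0.0190·8/12) + 1.72·e^(−0.0190·15/12)
I = 1.6984 + 1.6796 = 3.3780
F = (S − I)·e^(rT) = (95.85 − 3.3780) · e^(0.0190·16/12)
= 92.4720 · e^0.025333 = 92.4720 × 1.025657 = CHF 94.84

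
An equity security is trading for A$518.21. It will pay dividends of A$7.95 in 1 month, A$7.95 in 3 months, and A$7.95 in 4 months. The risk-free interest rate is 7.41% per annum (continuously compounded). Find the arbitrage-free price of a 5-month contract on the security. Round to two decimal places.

A$510.26

PV(dividends) I = 7.95·e^(−0.0741·1/12) + 7.95·e^(−0.0741·3/12) + 7.95·e^(−0.0741·4/12)
I = 7.9011 + 7.8041 + 7.7560 = 23.4612
F = (S − I)·e^(rT) = (518.21 − 23.4612) · e^(0.0741·5/12)
= 494.7488 · e^0.030875 = 494.7488 × 1.031357 = A$510.26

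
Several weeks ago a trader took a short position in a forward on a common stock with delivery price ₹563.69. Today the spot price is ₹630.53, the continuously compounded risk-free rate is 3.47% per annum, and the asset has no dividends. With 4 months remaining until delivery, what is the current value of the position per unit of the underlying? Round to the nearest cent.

Current fair forward for the remaining 4 months: F = S·e^(r·T), r = 0.0347
F = 630.53 · e^(0.0347 × 4/12) = 630.53 × 1.011634 = 637.8656
Value of long forward = (F − K)·e^(−rT) = (637.8656 − 563.69) · e^(−0.0347·4/12)
= 74.1756 × 0.988500 = 73.32
Short position value = −(long value) = -₹73.32

-₹73.32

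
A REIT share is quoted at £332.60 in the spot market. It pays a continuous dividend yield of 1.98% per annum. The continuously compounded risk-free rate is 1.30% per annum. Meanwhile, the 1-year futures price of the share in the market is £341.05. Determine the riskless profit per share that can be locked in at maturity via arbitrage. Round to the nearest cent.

Fair futures: F* = S·e^(carry·T), with carry = (r − q) = 0.0130 − 0.0198 = -0.0068
F* = 332.60 · e^(-0.0068 × 1) = 332.60 · e^-0.006800 = 332.60 × 0.993223 = £330.3460
Market £341.05 > fair £330.3460: forward overpriced → cash-and-carry (buy spot, short the forward).
At maturity, profit = |F_mkt − F*| = |341.05 − 330.3460| = £10.70 per share

£10.70 per share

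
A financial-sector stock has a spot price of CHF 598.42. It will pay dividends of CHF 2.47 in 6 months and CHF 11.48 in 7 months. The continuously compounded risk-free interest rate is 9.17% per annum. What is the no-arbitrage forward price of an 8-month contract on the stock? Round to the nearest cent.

PV(dividends) I = 2.47·e^(−0.0917·6/12) + 11.48·e^(−0.0917·7/12)
I = 2.3593 + 10.8821 = 13.2414
F = (S − I)·e^(rT) = (598.42 − 13.2414) · e^(0.0917·8/12)
= 585.1786 · e^0.061133 = 585.1786 × 1.063040 = CHF 622.07

CHF 622.07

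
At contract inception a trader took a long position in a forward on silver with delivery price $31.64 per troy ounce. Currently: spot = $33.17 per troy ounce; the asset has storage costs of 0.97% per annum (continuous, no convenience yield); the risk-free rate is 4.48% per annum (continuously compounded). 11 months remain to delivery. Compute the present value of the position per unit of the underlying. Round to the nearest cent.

$3.10 per troy ounce

Current fair forward for the remaining 11 months: F = S·e^((r + u)·T), (r + u) = 0.0448 + 0.0097 = 0.0545
F = 33.17 · e^(0.0545 × 11/12) = 33.17 × 1.051227 = 34.8692
Value of long forward = (F − K)·e^(−rT) = (34.8692 − 31.64) · e^(−0.0448·11/12)
= 3.2292 × 0.959765 = 3.10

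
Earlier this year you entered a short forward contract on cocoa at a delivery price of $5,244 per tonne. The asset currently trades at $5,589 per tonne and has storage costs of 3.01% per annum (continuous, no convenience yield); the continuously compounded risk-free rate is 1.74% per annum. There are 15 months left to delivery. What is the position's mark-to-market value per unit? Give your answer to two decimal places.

Current fair forward for the remaining 15 months: F = S·e^((r + u)·T), (r + u) = 0.0174 + 0.0301 = 0.0475
F = 5589 · e^(0.0475 × 15/12) = 5589 × 1.06117311 = 5930.8965
Value of long forward = (F − K)·e^(−rT) = (5930.8965 − 5244) · e^(−0.0174·15/12)
= 686.8965 × 0.97848483 = 672.12
Short position value = −(long value) = -$672.12

-$672.12 per tonne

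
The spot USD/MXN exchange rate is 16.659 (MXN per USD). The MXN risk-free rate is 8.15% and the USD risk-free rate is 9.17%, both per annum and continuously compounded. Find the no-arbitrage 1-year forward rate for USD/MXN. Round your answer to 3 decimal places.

16.490

F = S·e^((r_MXN − r_USD)T) = 16.659 · e^((0.0815 − 0.0917) × 1)
= 16.659 · e^-0.010200 = 16.659 × 0.989852
F = 16.490 MXN per USD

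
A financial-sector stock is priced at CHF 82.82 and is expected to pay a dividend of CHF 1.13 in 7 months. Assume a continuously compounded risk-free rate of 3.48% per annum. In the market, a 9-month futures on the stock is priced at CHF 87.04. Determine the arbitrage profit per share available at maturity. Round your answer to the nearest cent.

CHF 3.17 per share

PV(dividends) I = 1.13·e^(−0.0348·7/12) = 1.1073
Fair futures F* = (S − I)·e^(rT) = (82.82 − 1.1073)·e^0.026100 = 81.7127 × 1.026444 = 83.8735
Market CHF 87.04 > fair 83.8735: forward overpriced → cash-and-carry (borrow at r, buy the stock and collect the dividends, short the forward).
Profit at T = |F_mkt − F*| = |87.04 − 83.8735| = CHF 3.17 per share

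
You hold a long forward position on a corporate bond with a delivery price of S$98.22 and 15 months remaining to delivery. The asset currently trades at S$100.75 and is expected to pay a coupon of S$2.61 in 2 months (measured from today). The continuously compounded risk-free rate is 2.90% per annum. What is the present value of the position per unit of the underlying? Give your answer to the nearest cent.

PV(remaining coupons) I = 2.61·e^(−0.0290·2/12) = 2.5974
Current forward F = (S − I)·e^(rT) = (100.75 − 2.5974)·e^(0.0290·15/12) = 98.1526 × 1.036915 = 101.7759
Value (long) = (F − K)·e^(−rT) = (101.7759 − 98.22) × 0.964399 = 3.4293
Value = S$3.43

S$3.43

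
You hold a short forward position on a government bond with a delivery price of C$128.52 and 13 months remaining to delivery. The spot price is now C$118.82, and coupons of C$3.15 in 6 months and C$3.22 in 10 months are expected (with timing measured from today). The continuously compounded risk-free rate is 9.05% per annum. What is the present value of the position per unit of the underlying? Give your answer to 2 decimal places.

PV(remaining coupons) I = 3.15·e^(−0.0905·6/12) + 3.22·e^(−0.0905·10/12) = 5.9967
Current forward F = (S − I)·e^(rT) = (118.82 − 5.9967)·e^(0.0905·13/12) = 112.8233 × 1.103009 = 124.4451
Value (long) = (F − K)·e^(−rT) = (124.4451 − 128.52) × 0.906611 = -3.6943
Short position value = −(long value) = C$3.69

C$3.69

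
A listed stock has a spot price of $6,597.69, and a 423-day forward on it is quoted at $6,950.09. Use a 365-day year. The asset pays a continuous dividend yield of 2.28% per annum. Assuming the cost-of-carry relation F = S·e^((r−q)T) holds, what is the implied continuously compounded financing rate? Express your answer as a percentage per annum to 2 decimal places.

6.77%

From F = S·e^((r−q)T): (r − q) = ln(F/S)/T
ln(6950.09/6597.69) = ln(1.053413) = 0.052035
(r − q) = 0.052035 / (423/365) = 0.044900
r = ln(F/S)/T + q = 0.044900 + 0.0228 = 0.067700
r = 6.77%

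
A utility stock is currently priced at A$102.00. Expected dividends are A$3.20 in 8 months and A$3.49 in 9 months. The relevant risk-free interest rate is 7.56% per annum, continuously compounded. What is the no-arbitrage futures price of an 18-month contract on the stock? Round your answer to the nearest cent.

PV(dividends) I = 3.20·e^(−0.0756·8/12) + 3.49·e^(−0.0756·9/12)
I = 3.0427 + 3.2976 = 6.3403
F = (S − I)·e^(rT) = (102.00 − 6.3403) · e^(0.0756·18/12)
= 95.6597 · e^0.113400 = 95.6597 × 1.120080 = A$107.15

A$107.15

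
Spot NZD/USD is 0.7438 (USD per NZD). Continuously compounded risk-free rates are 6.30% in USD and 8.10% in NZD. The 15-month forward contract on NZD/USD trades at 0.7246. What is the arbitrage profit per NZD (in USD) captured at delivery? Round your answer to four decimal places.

0.0027 per NZD (in USD)

Fair forward: F* = S·e^(carry·T), with carry = (r_USD − r_NZD) = 0.0630 − 0.0810 = -0.0180
F* = 0.7438 · e^(-0.0180 × 15/12) = 0.7438 · e^-0.022500 = 0.7438 × 0.977751 = 0.7273
Market 0.7246 < fair 0.7273: forward underpriced → reverse cash-and-carry (short spot, go long the forward).
At maturity, profit = |F_mkt − F*| = |0.7246 − 0.7273| = 0.0027 per NZD (in USD)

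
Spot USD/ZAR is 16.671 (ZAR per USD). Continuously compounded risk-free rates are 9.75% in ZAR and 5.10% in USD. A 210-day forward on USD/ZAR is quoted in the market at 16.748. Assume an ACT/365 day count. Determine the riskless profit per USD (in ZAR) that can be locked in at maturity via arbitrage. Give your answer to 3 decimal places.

Fair forward: F* = S·e^(carry·T), with carry = (r_ZAR − r_USD) = 0.0975 − 0.0510 = 0.0465
F* = 16.671 · e^(0.0465 × 210/365) = 16.671 · e^0.026753 = 16.671 × 1.027114 = 17.1230
Market 16.748 < fair 17.1230: forward underpriced → reverse cash-and-carry (short spot, go long the forward).
At maturity, profit = |F_mkt − F*| = |16.748 − 17.1230| = 0.375 per USD (in ZAR)

0.375 per USD (in ZAR)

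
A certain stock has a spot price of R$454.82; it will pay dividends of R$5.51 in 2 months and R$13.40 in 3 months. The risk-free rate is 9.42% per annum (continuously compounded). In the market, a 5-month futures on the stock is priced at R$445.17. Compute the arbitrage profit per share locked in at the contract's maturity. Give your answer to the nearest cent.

PV(dividends) I = 5.51·e^(−0.0942·2/12) + 13.40·e^(−0.0942·3/12) = 18.5123
Fair futures F* = (S − I)·e^(rT) = (454.82 − 18.5123)·e^0.039250 = 436.3077 × 1.040030 = 453.7731
Market R$445.17 < fair 453.7731: forward underpriced → reverse cash-and-carry (short the stock, invest proceeds at r, pay the dividends, go long the forward).
Profit at T = |F_mkt − F*| = |445.17 − 453.7731| = R$8.60 per share

R$8.60 per share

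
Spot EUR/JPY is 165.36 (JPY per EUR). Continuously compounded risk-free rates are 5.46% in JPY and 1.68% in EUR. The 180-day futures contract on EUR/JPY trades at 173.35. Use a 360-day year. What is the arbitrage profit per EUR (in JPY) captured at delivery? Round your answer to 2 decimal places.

4.83 per EUR (in JPY)

Fair futures: F* = S·e^(carry·T), with carry = (r_JPY − r_EUR) = 0.0546 − 0.0168 = 0.0378
F* = 165.36 · e^(0.0378 × 180/360) = 165.36 · e^0.018900 = 165.36 × 1.019080 = 168.5151
Market 173.35 > fair 168.5151: forward overpriced → cash-and-carry (buy spot, short the forward).
At maturity, profit = |F_mkt − F*| = |173.35 − 168.5151| = 4.83 per EUR (in JPY)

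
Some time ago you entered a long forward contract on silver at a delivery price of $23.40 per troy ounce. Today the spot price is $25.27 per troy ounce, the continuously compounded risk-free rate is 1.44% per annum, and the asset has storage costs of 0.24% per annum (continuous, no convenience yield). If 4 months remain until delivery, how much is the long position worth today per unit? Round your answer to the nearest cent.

$2.00 per troy ounce

Current fair forward for the remaining 4 months: F = S·e^((r + u)·T), (r + u) = 0.0144 + 0.0024 = 0.0168
F = 25.27 · e^(0.0168 × 4/12) = 25.27 × 1.005616 = 25.4119
Value of long forward = (F − K)·e^(−rT) = (25.4119 − 23.40) · e^(−0.0144·4/12)
= 2.0119 × 0.995212 = 2.00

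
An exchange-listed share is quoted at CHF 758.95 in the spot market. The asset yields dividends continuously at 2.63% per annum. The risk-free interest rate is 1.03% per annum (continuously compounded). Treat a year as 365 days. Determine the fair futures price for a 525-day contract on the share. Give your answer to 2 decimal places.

F = S·e^((r − q)T) = 758.95 · e^((0.0103 − 0.0263) × 525/365)
= 758.95 · e^-0.023014 = 758.95 × 0.977249
F = CHF 741.68

CHF 741.68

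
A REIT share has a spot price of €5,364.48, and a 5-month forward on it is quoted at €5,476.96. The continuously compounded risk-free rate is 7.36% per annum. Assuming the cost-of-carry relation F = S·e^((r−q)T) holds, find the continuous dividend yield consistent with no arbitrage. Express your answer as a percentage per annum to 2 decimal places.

From F = S·e^((r−q)T): (r − q) = ln(F/S)/T
ln(5476.96/5364.48) = ln(1.020968) = 0.020751
(r − q) = 0.020751 / (5/12) = 0.049802
q = r − ln(F/S)/T = 0.0736 − 0.049802 = 0.023798
q = 2.38%

2.38%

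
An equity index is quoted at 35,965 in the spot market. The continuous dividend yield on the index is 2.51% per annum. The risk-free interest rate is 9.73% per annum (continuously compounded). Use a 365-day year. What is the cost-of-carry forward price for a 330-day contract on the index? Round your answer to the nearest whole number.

38,391

F = S·e^((r − q)T) = 35965 · e^((0.0973 − 0.0251) × 330/365)
= 35965 · e^0.065277 = 35965 × 1.067455
F = 38,391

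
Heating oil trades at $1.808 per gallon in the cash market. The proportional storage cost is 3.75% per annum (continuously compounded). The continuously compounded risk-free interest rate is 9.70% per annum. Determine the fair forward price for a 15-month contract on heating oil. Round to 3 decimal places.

Net carry = r + u − y = 0.0970 + 0.0375 − 0.0000 = 0.1345
F = S·e^((r+u−y)T) = 1.808 · e^(0.1345 × 15/12) = 1.808 · e^0.168125
= 1.808 × 1.183084 = $2.139 per gallon

$2.139 per gallon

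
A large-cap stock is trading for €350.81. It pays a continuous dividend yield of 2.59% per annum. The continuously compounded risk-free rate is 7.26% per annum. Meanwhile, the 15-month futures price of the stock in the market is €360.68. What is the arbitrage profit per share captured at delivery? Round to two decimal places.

Fair futures: F* = S·e^(carry·T), with carry = (r − q) = 0.0726 − 0.0259 = 0.0467
F* = 350.81 · e^(0.0467 × 15/12) = 350.81 · e^0.058375 = 350.81 × 1.060112 = €371.8979
Market €360.68 < fair €371.8979: forward underpriced → reverse cash-and-carry (short spot, go long the forward).
At maturity, profit = |F_mkt − F*| = |360.68 − 371.8979| = €11.22 per share

€11.22 per share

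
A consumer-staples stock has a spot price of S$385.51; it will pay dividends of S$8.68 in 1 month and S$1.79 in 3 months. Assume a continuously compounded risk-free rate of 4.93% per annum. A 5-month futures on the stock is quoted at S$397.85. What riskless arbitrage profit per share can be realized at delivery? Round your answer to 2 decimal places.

S$14.97 per share

PV(dividends) I = 8.68·e^(−0.0493·1/12) + 1.79·e^(−0.0493·3/12) = 10.4125
Fair futures F* = (S − I)·e^(rT) = (385.51 − 10.4125)·e^0.020542 = 375.0975 × 1.020754 = 382.8823
Market S$397.85 > fair 382.8823: forward overpriced → cash-and-carry (borrow at r, buy the stock and collect the dividends, short the forward).
Profit at T = |F_mkt − F*| = |397.85 − 382.8823| = S$14.97 per share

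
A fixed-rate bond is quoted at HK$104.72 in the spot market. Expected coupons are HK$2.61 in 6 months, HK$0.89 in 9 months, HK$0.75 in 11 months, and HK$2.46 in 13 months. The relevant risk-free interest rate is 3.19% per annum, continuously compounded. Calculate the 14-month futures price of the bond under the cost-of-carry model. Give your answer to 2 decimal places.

PV(coupons) I = 2.61·e^(−0.0319·6/12) + 0.89·e^(−0.0319·9/12) + 0.75·e^(−0.0319·11/12) + 2.46·e^(−0.0319·13/12)
I = 2.5687 + 0.8690 + 0.7284 + 2.3764 = 6.5425
F = (S − I)·e^(rT) = (104.72 − 6.5425) · e^(0.0319·14/12)
= 98.1775 · e^0.037217 = 98.1775 × 1.037918 = HK$101.90

HK$101.90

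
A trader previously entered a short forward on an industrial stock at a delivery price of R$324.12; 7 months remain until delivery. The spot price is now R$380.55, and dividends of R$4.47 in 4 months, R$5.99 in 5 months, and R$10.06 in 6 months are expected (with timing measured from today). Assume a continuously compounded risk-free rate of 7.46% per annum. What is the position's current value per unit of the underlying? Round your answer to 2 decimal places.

-R$50.37

PV(remaining dividends) I = 4.47·e^(−0.0746·4/12) + 5.99·e^(−0.0746·5/12) + 10.06·e^(−0.0746·6/12) = 19.8586
Current forward F = (S − I)·e^(rT) = (380.55 − 19.8586)·e^(0.0746·7/12) = 360.6914 × 1.044477 = 376.7339
Value (long) = (F − K)·e^(−rT) = (376.7339 − 324.12) × 0.957417 = 50.3734
Short position value = −(long value) = -R$50.37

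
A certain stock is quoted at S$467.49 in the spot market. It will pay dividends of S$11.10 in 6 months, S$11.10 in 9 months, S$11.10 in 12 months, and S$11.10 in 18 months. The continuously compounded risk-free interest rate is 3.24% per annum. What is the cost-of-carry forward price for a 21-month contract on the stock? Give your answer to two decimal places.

S$449.17

PV(dividends) I = 11.10·e^(−0.0324·6/12) + 11.10·e^(−0.0324·9/12) + 11.10·e^(−0.0324·12/12) + 11.10·e^(−0.0324·18/12)
I = 10.9216 + 10.8335 + 10.7461 + 10.5734 = 43.0746
F = (S − I)·e^(rT) = (467.49 − 43.0746) · e^(0.0324·21/12)
= 424.4154 · e^0.056700 = 424.4154 × 1.058338 = S$449.17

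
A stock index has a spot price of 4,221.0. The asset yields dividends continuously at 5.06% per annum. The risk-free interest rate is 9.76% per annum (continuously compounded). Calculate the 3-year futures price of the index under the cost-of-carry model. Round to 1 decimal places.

F = S·e^((r − q)T) = 4221.0 · e^((0.0976 − 0.0506) × 3)
= 4221.0 · e^0.141000 = 4221.0 × 1.151425
F = 4,860.2

4,860.2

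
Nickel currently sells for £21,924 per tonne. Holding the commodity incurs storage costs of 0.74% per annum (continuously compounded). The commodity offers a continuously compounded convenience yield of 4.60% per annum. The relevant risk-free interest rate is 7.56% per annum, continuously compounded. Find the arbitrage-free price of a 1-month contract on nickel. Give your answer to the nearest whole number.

Net carry = r + u − y = 0.0756 + 0.0074 − 0.0460 = 0.0370
F = S·e^((r+u−y)T) = 21924 · e^(0.0370 × 1/12) = 21924 · e^0.003083
= 21924 × 1.003088 = £21,992 per tonne

£21,992 per tonne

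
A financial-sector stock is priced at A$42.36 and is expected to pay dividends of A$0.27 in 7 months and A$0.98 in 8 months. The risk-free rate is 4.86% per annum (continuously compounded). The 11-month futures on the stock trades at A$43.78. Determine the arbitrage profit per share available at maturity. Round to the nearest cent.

PV(dividends) I = 0.27·e^(−0.0486·7/12) + 0.98·e^(−0.0486·8/12) = 1.2112
Fair futures F* = (S − I)·e^(rT) = (42.36 − 1.2112)·e^0.044550 = 41.1488 × 1.045557 = 43.0234
Market A$43.78 > fair 43.0234: forward overpriced → cash-and-carry (borrow at r, buy the stock and collect the dividends, short the forward).
Profit at T = |F_mkt − F*| = |43.78 − 43.0234| = A$0.76 per share

A$0.76 per share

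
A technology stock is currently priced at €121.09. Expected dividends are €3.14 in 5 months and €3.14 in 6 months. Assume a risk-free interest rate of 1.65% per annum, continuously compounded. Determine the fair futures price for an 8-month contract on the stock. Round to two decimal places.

€116.13

PV(dividends) I = 3.14·e^(−0.0165·5/12) + 3.14·e^(−0.0165·6/12)
I = 3.1185 + 3.1142 = 6.2327
F = (S − I)·e^(rT) = (121.09 − 6.2327) · e^(0.0165·8/12)
= 114.8573 · e^0.011000 = 114.8573 × 1.011061 = €116.13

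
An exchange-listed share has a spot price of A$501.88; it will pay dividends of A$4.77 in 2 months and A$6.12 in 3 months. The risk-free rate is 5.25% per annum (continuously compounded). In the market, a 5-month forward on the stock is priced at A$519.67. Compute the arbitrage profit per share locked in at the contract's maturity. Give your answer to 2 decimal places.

A$17.70 per share

PV(dividends) I = 4.77·e^(−0.0525·2/12) + 6.12·e^(−0.0525·3/12) = 10.7686
Fair forward F* = (S − I)·e^(rT) = (501.88 − 10.7686)·e^0.021875 = 491.1114 × 1.022116 = 501.9728
Market A$519.67 > fair 501.9728: forward overpriced → cash-and-carry (borrow at r, buy the stock and collect the dividends, short the forward).
Profit at T = |F_mkt − F*| = |519.67 − 501.9728| = A$17.70 per share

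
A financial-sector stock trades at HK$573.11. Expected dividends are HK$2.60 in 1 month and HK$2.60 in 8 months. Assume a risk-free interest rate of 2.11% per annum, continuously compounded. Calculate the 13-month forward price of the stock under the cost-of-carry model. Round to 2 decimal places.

HK$581.08

PV(dividends) I = 2.60·e^(−0.0211·1/12) + 2.60·e^(−0.0211·8/12)
I = 2.5954 + 2.5637 = 5.1591
F = (S − I)·e^(rT) = (573.11 − 5.1591) · e^(0.0211·13/12)
= 567.9509 · e^0.022858 = 567.9509 × 1.023121 = HK$581.08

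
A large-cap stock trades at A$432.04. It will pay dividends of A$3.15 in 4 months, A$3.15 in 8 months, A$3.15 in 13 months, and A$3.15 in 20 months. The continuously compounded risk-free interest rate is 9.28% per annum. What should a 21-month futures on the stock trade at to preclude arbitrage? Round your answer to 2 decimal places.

A$494.62

PV(dividends) I = 3.15·e^(−0.0928·4/12) + 3.15·e^(−0.0928·8/12) + 3.15·e^(−0.0928·13/12) + 3.15·e^(−0.0928·20/12)
I = 3.0541 + 2.9610 + 2.8487 + 2.6986 = 11.5624
F = (S − I)·e^(rT) = (432.04 − 11.5624) · e^(0.0928·21/12)
= 420.4776 · e^0.162400 = 420.4776 × 1.176331 = A$494.62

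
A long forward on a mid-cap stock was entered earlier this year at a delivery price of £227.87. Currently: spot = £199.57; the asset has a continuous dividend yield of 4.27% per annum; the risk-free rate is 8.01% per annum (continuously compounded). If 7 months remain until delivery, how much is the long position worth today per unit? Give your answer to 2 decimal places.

-£22.81

Current fair forward for the remaining 7 months: F = S·e^((r − q)·T), (r − q) = 0.0801 − 0.0427 = 0.0374
F = 199.57 · e^(0.0374 × 7/12) = 199.57 × 1.022056 = 203.9717
Value of long forward = (F − K)·e^(−rT) = (203.9717 − 227.87) · e^(−0.0801·7/12)
= -23.8983 × 0.954350 = -22.81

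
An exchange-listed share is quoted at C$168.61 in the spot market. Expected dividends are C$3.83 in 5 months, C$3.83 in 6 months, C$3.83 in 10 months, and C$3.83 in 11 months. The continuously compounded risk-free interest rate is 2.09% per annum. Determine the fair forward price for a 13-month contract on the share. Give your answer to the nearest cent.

C$157.02

PV(dividends) I = 3.83·e^(−0.0209·5/12) + 3.83·e^(−0.0209·6/12) + 3.83·e^(−0.0209·10/12) + 3.83·e^(−0.0209·11/12)
I = 3.7968 + 3.7902 + 3.7639 + 3.7573 = 15.1082
F = (S − I)·e^(rT) = (168.61 − 15.1082) · e^(0.0209·13/12)
= 153.5018 · e^0.022642 = 153.5018 × 1.022900 = C$157.02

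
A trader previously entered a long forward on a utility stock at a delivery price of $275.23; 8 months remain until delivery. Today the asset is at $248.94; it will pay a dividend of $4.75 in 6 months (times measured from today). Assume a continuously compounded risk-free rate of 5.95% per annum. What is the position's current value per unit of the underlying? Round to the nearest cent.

PV(remaining dividends) I = 4.75·e^(−0.0595·6/12) = 4.6108
Current forward F = (S − I)·e^(rT) = (248.94 − 4.6108)·e^(0.0595·8/12) = 244.3292 × 1.040464 = 254.2157
Value (long) = (F − K)·e^(−rT) = (254.2157 − 275.23) × 0.961110 = -20.1971
Value = -$20.20

-$20.20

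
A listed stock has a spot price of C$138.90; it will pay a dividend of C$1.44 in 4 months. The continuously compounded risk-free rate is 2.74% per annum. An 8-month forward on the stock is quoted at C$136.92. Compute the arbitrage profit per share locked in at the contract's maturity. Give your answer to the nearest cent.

PV(dividends) I = 1.44·e^(−0.0274·4/12) = 1.4269
Fair forward F* = (S − I)·e^(rT) = (138.90 − 1.4269)·e^0.018267 = 137.4731 × 1.018435 = 140.0074
Market C$136.92 < fair 140.0074: forward underpriced → reverse cash-and-carry (short the stock, invest proceeds at r, pay the dividends, go long the forward).
Profit at T = |F_mkt − F*| = |136.92 − 140.0074| = C$3.09 per share

C$3.09 per share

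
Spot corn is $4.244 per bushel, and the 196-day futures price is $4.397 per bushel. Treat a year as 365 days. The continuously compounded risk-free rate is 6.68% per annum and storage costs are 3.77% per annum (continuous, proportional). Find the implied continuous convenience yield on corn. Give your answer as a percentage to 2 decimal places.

F = S·e^((r+u−y)T) ⇒ (r+u−y) = ln(F/S)/T
ln(4.397/4.244) = 0.035416; /T ⇒ 0.065953
y = r + u − ln(F/S)/T = 0.0668 + 0.0377 − 0.065953 = 0.038547
y = 3.85%

3.85%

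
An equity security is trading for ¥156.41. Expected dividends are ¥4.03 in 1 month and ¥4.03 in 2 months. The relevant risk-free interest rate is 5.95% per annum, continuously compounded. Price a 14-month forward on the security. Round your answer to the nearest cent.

PV(dividends) I = 4.03·e^(−0.0595·1/12) + 4.03·e^(−0.0595·2/12)
I = 4.0101 + 3.9902 = 8.0003
F = (S − I)·e^(rT) = (156.41 − 8.0003) · e^(0.0595·14/12)
= 148.4097 · e^0.069417 = 148.4097 × 1.071883 = ¥159.08

¥159.08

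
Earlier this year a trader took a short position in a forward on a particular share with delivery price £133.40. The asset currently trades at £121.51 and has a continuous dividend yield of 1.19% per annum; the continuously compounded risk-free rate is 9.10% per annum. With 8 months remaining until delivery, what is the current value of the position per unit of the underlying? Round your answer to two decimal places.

£5.00

Current fair forward for the remaining 8 months: F = S·e^((r − q)·T), (r − q) = 0.0910 − 0.0119 = 0.0791
F = 121.51 · e^(0.0791 × 8/12) = 121.51 × 1.054149 = 128.0896
Value of long forward = (F − K)·e^(−rT) = (128.0896 − 133.40) · e^(−0.0910·8/12)
= -5.3104 × 0.941137 = -5.00
Short position value = −(long value) = £5.00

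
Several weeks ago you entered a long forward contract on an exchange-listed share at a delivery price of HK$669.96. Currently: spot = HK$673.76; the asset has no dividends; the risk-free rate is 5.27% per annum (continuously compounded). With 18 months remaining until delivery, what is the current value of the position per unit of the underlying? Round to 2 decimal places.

HK$54.72

Current fair forward for the remaining 18 months: F = S·e^(r·T), r = 0.0527
F = 673.76 · e^(0.0527 × 18/12) = 673.76 × 1.082258 = 729.1822
Value of long forward = (F − K)·e^(−rT) = (729.1822 − 669.96) · e^(−0.0527·18/12)
= 59.2222 × 0.923994 = 54.72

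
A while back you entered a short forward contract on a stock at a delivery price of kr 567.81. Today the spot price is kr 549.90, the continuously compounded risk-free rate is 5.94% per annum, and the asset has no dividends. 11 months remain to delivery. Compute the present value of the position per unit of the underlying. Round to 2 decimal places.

Current fair forward for the remaining 11 months: F = S·e^(r·T), r = 0.0594
F = 549.90 · e^(0.0594 × 11/12) = 549.90 × 1.055960 = 580.6724
Value of long forward = (F − K)·e^(−rT) = (580.6724 − 567.81) · e^(−0.0594·11/12)
= 12.8624 × 0.947006 = 12.18
Short position value = −(long value) = -kr 12.18

-kr 12.18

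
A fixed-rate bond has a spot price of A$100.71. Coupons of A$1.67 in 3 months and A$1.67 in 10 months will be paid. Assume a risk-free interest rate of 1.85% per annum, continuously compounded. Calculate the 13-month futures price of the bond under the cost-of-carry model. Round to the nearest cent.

A$99.38

PV(coupons) I = 1.67·e^(−0.0185·3/12) + 1.67·e^(−0.0185·10/12)
I = 1.6623 + 1.6445 = 3.3068
F = (S − I)·e^(rT) = (100.71 − 3.3068) · e^(0.0185·13/12)
= 97.4032 · e^0.020042 = 97.4032 × 1.020244 = A$99.38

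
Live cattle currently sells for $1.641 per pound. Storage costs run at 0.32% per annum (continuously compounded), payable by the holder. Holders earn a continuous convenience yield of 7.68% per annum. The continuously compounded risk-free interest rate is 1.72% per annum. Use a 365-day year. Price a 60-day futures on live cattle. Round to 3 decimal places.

$1.626 per pound

Net carry = r + u − y = 0.0172 + 0.0032 − 0.0768 = -0.0564
F = S·e^((r+u−y)T) = 1.641 · e^(-0.0564 × 60/365) = 1.641 · e^-0.009271
= 1.641 × 0.990772 = $1.626 per pound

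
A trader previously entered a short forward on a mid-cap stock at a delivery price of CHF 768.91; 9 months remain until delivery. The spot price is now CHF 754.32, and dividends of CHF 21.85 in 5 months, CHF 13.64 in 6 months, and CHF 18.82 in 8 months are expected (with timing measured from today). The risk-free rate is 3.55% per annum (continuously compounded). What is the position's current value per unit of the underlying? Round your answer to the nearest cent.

CHF 47.70

PV(remaining dividends) I = 21.85·e^(−0.0355·5/12) + 13.64·e^(−0.0355·6/12) + 18.82·e^(−0.0355·8/12) = 53.3090
Current forward F = (S − I)·e^(rT) = (754.32 − 53.3090)·e^(0.0355·9/12) = 701.0110 × 1.026983 = 719.9264
Value (long) = (F − K)·e^(−rT) = (719.9264 − 768.91) × 0.973726 = -47.6966
Short position value = −(long value) = CHF 47.70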